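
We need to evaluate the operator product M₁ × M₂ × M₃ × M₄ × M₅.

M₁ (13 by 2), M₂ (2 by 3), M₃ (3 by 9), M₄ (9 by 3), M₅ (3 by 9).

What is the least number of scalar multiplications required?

387

Adjacent pairs: M₁M₂ = 13·2·3 = 78; M₂M₃ = 2·3·9 = 54; M₃M₄ = 3·9·3 = 81; M₄M₅ = 9·3·9 = 243.
Length 3: M₁..M₃: k=1: 0+54+13·2·9=288; k=2: 78+0+13·3·9=429 → min 288 | M₂..M₄: k=2: 0+81+2·3·3=99; k=3: 54+0+2·9·3=108 → min 99 | M₃..M₅: k=3: 0+243+3·9·9=486; k=4: 81+0+3·3·9=162 → min 162.
Length 4: M₁..M₄: k=1: 0+99+13·2·3=177; k=2: 78+81+13·3·3=276; k=3: 288+0+13·9·3=639 → min 177 | M₂..M₅: k=2: 0+162+2·3·9=216; k=3: 54+243+2·9·9=459; k=4: 99+0+2·3·9=153 → min 153.
Length 5: M₁..M₅: k=1: 0+153+13·2·9=387; k=2: 78+162+13·3·9=591; k=3: 288+243+13·9·9=1584; k=4: 177+0+13·3·9=528 → min 387.
Optimal order: (M₁ × ((M₂ × (M₃ × M₄)) × M₅)) with cost 387.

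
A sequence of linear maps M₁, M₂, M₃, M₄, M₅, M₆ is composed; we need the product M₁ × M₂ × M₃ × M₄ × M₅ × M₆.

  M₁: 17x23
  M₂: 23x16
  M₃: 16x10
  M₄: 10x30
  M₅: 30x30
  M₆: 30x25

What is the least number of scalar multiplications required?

Adjacent pairs: M₁M₂ = 17·23·16 = 6256; M₂M₃ = 23·16·10 = 3680; M₃M₄ = 16·10·30 = 4800; M₄M₅ = 10·30·30 = 9000; M₅M₆ = 30·30·25 = 22500.
Length 3: M₁..M₃: k=1: 0+3680+17·23·10=7590; k=2: 6256+0+17·16·10=8976 → min 7590 | M₂..M₄: k=2: 0+4800+23·16·30=15840; k=3: 3680+0+23·10·30=10580 → min 10580 | M₃..M₅: k=3: 0+9000+16·10·30=13800; k=4: 4800+0+16·30·30=19200 → min 13800 | M₄..M₆: k=4: 0+22500+10·30·25=30000; k=5: 9000+0+10·30·25=16500 → min 16500.
Length 4: M₁..M₄: k=1: 0+10580+17·23·30=22310; k=2: 6256+4800+17·16·30=19216; k=3: 7590+0+17·10·30=12690 → min 12690 | M₂..M₅: k=2: 0+13800+23·16·30=24840; k=3: 3680+9000+23·10·30=19580; k=4: 10580+0+23·30·30=31280 → min 19580 | M₃..M₆: k=3: 0+16500+16·10·25=20500; k=4: 4800+22500+16·30·25=39300; k=5: 13800+0+16·30·25=25800 → min 20500.
Length 5: M₁..M₅: k=1: 0+19580+17·23·30=31310; k=2: 6256+13800+17·16·30=28216; k=3: 7590+9000+17·10·30=21690; k=4: 12690+0+17·30·30=27990 → min 21690 | M₂..M₆: k=2: 0+20500+23·16·25=29700; k=3: 3680+16500+23·10·25=25930; k=4: 10580+22500+23·30·25=50330; k=5: 19580+0+23·30·25=36830 → min 25930.
Length 6: M₁..M₆: k=1: 0+25930+17·23·25=35705; k=2: 6256+20500+17·16·25=33556; k=3: 7590+16500+17·10·25=28340; k=4: 12690+22500+17·30·25=47940; k=5: 21690+0+17·30·25=34440 → min 28340.
Optimal order: ((M₁ × (M₂ × M₃)) × ((M₄ × M₅) × M₆)) with cost 28340.

28340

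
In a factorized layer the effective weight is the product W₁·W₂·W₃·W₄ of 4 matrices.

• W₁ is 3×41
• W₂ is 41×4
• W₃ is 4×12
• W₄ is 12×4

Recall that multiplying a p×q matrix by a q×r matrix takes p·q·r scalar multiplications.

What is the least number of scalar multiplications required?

732

Adjacent pairs: W₁W₂ = 3·41·4 = 492; W₂W₃ = 41·4·12 = 1968; W₃W₄ = 4·12·4 = 192.
Length 3: W₁..W₃: k=1: 0+1968+3·41·12=3444; k=2: 492+0+3·4·12=636 → min 636 | W₂..W₄: k=2: 0+192+41·4·4=848; k=3: 1968+0+41·12·4=3936 → min 848.
Length 4: W₁..W₄: k=1: 0+848+3·41·4=1340; k=2: 492+192+3·4·4=732; k=3: 636+0+3·12·4=780 → min 732.
Optimal order: ((W₁·W₂)·(W₃·W₄)) with cost 732.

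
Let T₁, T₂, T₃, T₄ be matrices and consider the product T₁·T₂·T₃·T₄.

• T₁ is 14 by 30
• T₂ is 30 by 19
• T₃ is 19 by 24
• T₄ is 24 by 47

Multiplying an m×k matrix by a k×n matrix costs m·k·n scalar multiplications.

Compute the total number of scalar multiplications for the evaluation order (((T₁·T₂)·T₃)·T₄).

(T₁·T₂): 14×30 by 30×19 → 14×19, cost 14·30·19 = 7980
((T₁·T₂)·T₃): 14×19 by 19×24 → 14×24, cost 14·19·24 = 6384; cumulative 14364
(((T₁·T₂)·T₃)·T₄): 14×24 by 24×47 → 14×47, cost 14·24·47 = 15792; cumulative 30156
Total: 30156 scalar multiplications.

30156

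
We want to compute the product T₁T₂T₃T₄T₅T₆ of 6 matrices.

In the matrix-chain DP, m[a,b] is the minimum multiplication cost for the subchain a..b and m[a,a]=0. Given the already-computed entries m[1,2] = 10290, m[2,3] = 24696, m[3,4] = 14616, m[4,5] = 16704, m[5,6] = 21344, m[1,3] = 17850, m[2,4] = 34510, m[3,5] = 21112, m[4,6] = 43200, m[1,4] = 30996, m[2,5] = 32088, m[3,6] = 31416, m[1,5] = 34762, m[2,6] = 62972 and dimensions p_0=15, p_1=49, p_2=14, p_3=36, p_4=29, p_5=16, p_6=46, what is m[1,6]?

45802

m[1,6] = min over k∈[1,5] of m[1,k]+m[k+1,6]+p_{0}·p_k·p_{6}.
k=1: 0 + 62972 + 15·49·46 = 96782; k=2: 10290 + 31416 + 15·14·46 = 51366; k=3: 17850 + 43200 + 15·36·46 = 85890; k=4: 30996 + 21344 + 15·29·46 = 72350; k=5: 34762 + 0 + 15·16·46 = 45802.
Minimum: 45802 at k=5.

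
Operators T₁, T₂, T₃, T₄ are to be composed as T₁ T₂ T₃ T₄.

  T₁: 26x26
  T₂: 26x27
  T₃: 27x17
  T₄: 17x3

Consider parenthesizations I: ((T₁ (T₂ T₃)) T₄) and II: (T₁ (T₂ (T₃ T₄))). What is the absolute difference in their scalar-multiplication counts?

19241

Order I = ((T₁ (T₂ T₃)) T₄): (T₂ T₃): 26×27 by 27×17 → 26×17, cost 26·27·17 = 11934; (T₁ (T₂ T₃)): 26×26 by 26×17 → 26×17, cost 26·26·17 = 11492; cumulative 23426; ((T₁ (T₂ T₃)) T₄): 26×17 by 17×3 → 26×3, cost 26·17·3 = 1326; cumulative 24752. Total 24752.
Order II = (T₁ (T₂ (T₃ T₄))): (T₃ T₄): 27×17 by 17×3 → 27×3, cost 27·17·3 = 1377; (T₂ (T₃ T₄)): 26×27 by 27×3 → 26×3, cost 26·27·3 = 2106; cumulative 3483; (T₁ (T₂ (T₃ T₄))): 26×26 by 26×3 → 26×3, cost 26·26·3 = 2028; cumulative 5511. Total 5511.
Difference: |24752 − 5511| = 19241.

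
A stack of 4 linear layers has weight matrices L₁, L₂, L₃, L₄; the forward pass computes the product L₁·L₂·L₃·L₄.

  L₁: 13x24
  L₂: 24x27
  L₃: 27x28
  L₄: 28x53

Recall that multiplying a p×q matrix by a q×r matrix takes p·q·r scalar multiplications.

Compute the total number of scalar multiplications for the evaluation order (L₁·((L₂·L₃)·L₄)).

70296

(L₂·L₃): 24×27 by 27×28 → 24×28, cost 24·27·28 = 18144
((L₂·L₃)·L₄): 24×28 by 28×53 → 24×53, cost 24·28·53 = 35616; cumulative 53760
(L₁·((L₂·L₃)·L₄)): 13×24 by 24×53 → 13×53, cost 13·24·53 = 16536; cumulative 70296
Total: 70296 scalar multiplications.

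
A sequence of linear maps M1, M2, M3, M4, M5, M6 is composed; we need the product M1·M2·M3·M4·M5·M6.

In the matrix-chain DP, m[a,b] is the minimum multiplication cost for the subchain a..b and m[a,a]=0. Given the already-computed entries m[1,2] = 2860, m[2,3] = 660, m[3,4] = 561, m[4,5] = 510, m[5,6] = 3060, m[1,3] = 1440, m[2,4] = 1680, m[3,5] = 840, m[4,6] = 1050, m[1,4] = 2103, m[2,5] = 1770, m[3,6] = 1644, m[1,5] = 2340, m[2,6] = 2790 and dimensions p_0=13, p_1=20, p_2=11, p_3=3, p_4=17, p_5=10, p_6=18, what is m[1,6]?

3192

m[1,6] = min over k∈[1,5] of m[1,k]+m[k+1,6]+p_{0}·p_k·p_{6}.
k=1: 0 + 2790 + 13·20·18 = 7470; k=2: 2860 + 1644 + 13·11·18 = 7078; k=3: 1440 + 1050 + 13·3·18 = 3192; k=4: 2103 + 3060 + 13·17·18 = 9141; k=5: 2340 + 0 + 13·10·18 = 4680.
Minimum: 3192 at k=3.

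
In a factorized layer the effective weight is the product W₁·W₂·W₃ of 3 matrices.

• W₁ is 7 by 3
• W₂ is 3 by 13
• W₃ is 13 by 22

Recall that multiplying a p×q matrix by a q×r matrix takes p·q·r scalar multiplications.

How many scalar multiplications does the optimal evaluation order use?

Order (W₁·(W₂·W₃)): (W₂·W₃): 3×13 by 13×22 → 3×22, cost 3·13·22 = 858; (W₁·(W₂·W₃)): 7×3 by 3×22 → 7×22, cost 7·3·22 = 462; cumulative 1320. Total 1320.
Order ((W₁·W₂)·W₃): (W₁·W₂): 7×3 by 3×13 → 7×13, cost 7·3·13 = 273; ((W₁·W₂)·W₃): 7×13 by 13×22 → 7×22, cost 7·13·22 = 2002; cumulative 2275. Total 2275.
Minimum: 1320.

1320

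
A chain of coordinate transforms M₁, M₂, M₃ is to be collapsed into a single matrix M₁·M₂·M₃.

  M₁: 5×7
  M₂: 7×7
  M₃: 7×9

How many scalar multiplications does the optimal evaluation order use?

560

Order (M₁·(M₂·M₃)): (M₂·M₃): 7×7 by 7×9 → 7×9, cost 7·7·9 = 441; (M₁·(M₂·M₃)): 5×7 by 7×9 → 5×9, cost 5·7·9 = 315; cumulative 756. Total 756.
Order ((M₁·M₂)·M₃): (M₁·M₂): 5×7 by 7×7 → 5×7, cost 5·7·7 = 245; ((M₁·M₂)·M₃): 5×7 by 7×9 → 5×9, cost 5·7·9 = 315; cumulative 560. Total 560.
Minimum: 560.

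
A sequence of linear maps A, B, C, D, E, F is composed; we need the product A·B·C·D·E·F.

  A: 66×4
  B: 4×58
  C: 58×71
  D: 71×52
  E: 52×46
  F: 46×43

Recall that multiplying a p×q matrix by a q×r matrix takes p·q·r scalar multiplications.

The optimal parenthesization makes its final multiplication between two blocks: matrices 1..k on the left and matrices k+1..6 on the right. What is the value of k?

Adjacent pairs: AB = 66·4·58 = 15312; BC = 4·58·71 = 16472; CD = 58·71·52 = 214136; DE = 71·52·46 = 169832; EF = 52·46·43 = 102856.
Length 3: A..C: k=1: 0+16472+66·4·71=35216; k=2: 15312+0+66·58·71=287100 → min 35216 | B..D: k=2: 0+214136+4·58·52=226200; k=3: 16472+0+4·71·52=31240 → min 31240 | C..E: k=3: 0+169832+58·71·46=359260; k=4: 214136+0+58·52·46=352872 → min 352872 | D..F: k=4: 0+102856+71·52·43=261612; k=5: 169832+0+71·46·43=310270 → min 261612.
Length 4: A..D: k=1: 0+31240+66·4·52=44968; k=2: 15312+214136+66·58·52=428504; k=3: 35216+0+66·71·52=278888 → min 44968 | B..E: k=2: 0+352872+4·58·46=363544; k=3: 16472+169832+4·71·46=199368; k=4: 31240+0+4·52·46=40808 → min 40808 | C..F: k=3: 0+261612+58·71·43=438686; k=4: 214136+102856+58·52·43=446680; k=5: 352872+0+58·46·43=467596 → min 438686.
Length 5: A..E: k=1: 0+40808+66·4·46=52952; k=2: 15312+352872+66·58·46=544272; k=3: 35216+169832+66·71·46=420604; k=4: 44968+0+66·52·46=202840 → min 52952 | B..F: k=2: 0+438686+4·58·43=448662; k=3: 16472+261612+4·71·43=290296; k=4: 31240+102856+4·52·43=143040; k=5: 40808+0+4·46·43=48720 → min 48720.
Top-level splits: k=1: (A..A)·(B..F) → 0+48720+66·4·43 = 60072; k=2: (A..B)·(C..F) → 15312+438686+66·58·43 = 618602; k=3: (A..C)·(D..F) → 35216+261612+66·71·43 = 498326; k=4: (A..D)·(E..F) → 44968+102856+66·52·43 = 295400; k=5: (A..E)·(F..F) → 52952+0+66·46·43 = 183500.
Best split is after A, i.e. k = 1.

1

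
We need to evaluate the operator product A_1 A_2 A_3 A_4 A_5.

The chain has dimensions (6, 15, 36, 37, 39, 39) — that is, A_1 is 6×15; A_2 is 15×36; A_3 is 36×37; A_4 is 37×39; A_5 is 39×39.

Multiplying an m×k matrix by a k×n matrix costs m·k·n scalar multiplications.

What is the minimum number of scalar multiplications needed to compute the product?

Adjacent pairs: A_1A_2 = 6·15·36 = 3240; A_2A_3 = 15·36·37 = 19980; A_3A_4 = 36·37·39 = 51948; A_4A_5 = 37·39·39 = 56277.
Length 3: A_1..A_3: k=1: 0+19980+6·15·37=23310; k=2: 3240+0+6·36·37=11232 → min 11232 | A_2..A_4: k=2: 0+51948+15·36·39=73008; k=3: 19980+0+15·37·39=41625 → min 41625 | A_3..A_5: k=3: 0+56277+36·37·39=108225; k=4: 51948+0+36·39·39=106704 → min 106704.
Length 4: A_1..A_4: k=1: 0+41625+6·15·39=45135; k=2: 3240+51948+6·36·39=63612; k=3: 11232+0+6·37·39=19890 → min 19890 | A_2..A_5: k=2: 0+106704+15·36·39=127764; k=3: 19980+56277+15·37·39=97902; k=4: 41625+0+15·39·39=64440 → min 64440.
Length 5: A_1..A_5: k=1: 0+64440+6·15·39=67950; k=2: 3240+106704+6·36·39=118368; k=3: 11232+56277+6·37·39=76167; k=4: 19890+0+6·39·39=29016 → min 29016.
Optimal order: ((((A_1 A_2) A_3) A_4) A_5) with cost 29016.

29016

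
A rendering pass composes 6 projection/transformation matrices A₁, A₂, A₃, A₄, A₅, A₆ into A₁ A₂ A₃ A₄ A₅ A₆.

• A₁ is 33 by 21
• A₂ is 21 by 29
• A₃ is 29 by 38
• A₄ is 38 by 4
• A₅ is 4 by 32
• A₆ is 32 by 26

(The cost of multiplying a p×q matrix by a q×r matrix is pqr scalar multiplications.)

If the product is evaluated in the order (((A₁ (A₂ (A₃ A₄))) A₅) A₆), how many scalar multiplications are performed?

(A₃ A₄): 29×38 by 38×4 → 29×4, cost 29·38·4 = 4408
(A₂ (A₃ A₄)): 21×29 by 29×4 → 21×4, cost 21·29·4 = 2436; cumulative 6844
(A₁ (A₂ (A₃ A₄))): 33×21 by 21×4 → 33×4, cost 33·21·4 = 2772; cumulative 9616
((A₁ (A₂ (A₃ A₄))) A₅): 33×4 by 4×32 → 33×32, cost 33·4·32 = 4224; cumulative 13840
(((A₁ (A₂ (A₃ A₄))) A₅) A₆): 33×32 by 32×26 → 33×26, cost 33·32·26 = 27456; cumulative 41296
Total: 41296 scalar multiplications.

41296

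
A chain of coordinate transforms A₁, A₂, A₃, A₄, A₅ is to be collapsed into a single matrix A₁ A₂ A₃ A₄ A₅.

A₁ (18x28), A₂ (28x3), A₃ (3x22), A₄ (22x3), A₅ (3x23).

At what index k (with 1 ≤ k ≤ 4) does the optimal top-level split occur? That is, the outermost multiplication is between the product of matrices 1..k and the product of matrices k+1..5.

Adjacent pairs: A₁A₂ = 18·28·3 = 1512; A₂A₃ = 28·3·22 = 1848; A₃A₄ = 3·22·3 = 198; A₄A₅ = 22·3·23 = 1518.
Length 3: A₁..A₃: k=1: 0+1848+18·28·22=12936; k=2: 1512+0+18·3·22=2700 → min 2700 | A₂..A₄: k=2: 0+198+28·3·3=450; k=3: 1848+0+28·22·3=3696 → min 450 | A₃..A₅: k=3: 0+1518+3·22·23=3036; k=4: 198+0+3·3·23=405 → min 405.
Length 4: A₁..A₄: k=1: 0+450+18·28·3=1962; k=2: 1512+198+18·3·3=1872; k=3: 2700+0+18·22·3=3888 → min 1872 | A₂..A₅: k=2: 0+405+28·3·23=2337; k=3: 1848+1518+28·22·23=17534; k=4: 450+0+28·3·23=2382 → min 2337.
Top-level splits: k=1: (A₁..A₁)·(A₂..A₅) → 0+2337+18·28·23 = 13929; k=2: (A₁..A₂)·(A₃..A₅) → 1512+405+18·3·23 = 3159; k=3: (A₁..A₃)·(A₄..A₅) → 2700+1518+18·22·23 = 13326; k=4: (A₁..A₄)·(A₅..A₅) → 1872+0+18·3·23 = 3114.
Best split is after A₄, i.e. k = 4.

4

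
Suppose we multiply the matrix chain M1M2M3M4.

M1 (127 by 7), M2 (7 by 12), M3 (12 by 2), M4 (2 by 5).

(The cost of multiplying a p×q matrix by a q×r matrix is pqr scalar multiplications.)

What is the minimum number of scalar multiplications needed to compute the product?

3216

Adjacent pairs: M1M2 = 127·7·12 = 10668; M2M3 = 7·12·2 = 168; M3M4 = 12·2·5 = 120.
Length 3: M1..M3: k=1: 0+168+127·7·2=1946; k=2: 10668+0+127·12·2=13716 → min 1946 | M2..M4: k=2: 0+120+7·12·5=540; k=3: 168+0+7·2·5=238 → min 238.
Length 4: M1..M4: k=1: 0+238+127·7·5=4683; k=2: 10668+120+127·12·5=18408; k=3: 1946+0+127·2·5=3216 → min 3216.
Optimal order: ((M1(M2M3))M4) with cost 3216.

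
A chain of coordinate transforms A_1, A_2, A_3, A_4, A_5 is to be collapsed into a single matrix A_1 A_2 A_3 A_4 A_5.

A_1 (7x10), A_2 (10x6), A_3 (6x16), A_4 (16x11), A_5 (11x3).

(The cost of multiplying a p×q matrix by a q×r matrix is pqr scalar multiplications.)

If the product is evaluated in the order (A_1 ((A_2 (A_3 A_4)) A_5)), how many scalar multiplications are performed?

2256

(A_3 A_4): 6×16 by 16×11 → 6×11, cost 6·16·11 = 1056
(A_2 (A_3 A_4)): 10×6 by 6×11 → 10×11, cost 10·6·11 = 660; cumulative 1716
((A_2 (A_3 A_4)) A_5): 10×11 by 11×3 → 10×3, cost 10·11·3 = 330; cumulative 2046
(A_1 ((A_2 (A_3 A_4)) A_5)): 7×10 by 10×3 → 7×3, cost 7·10·3 = 210; cumulative 2256
Total: 2256 scalar multiplications.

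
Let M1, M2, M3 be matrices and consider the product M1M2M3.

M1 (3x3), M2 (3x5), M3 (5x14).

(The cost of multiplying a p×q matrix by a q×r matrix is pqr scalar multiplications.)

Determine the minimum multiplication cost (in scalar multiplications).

255

Order (M1(M2M3)): (M2M3): 3×5 by 5×14 → 3×14, cost 3·5·14 = 210; (M1(M2M3)): 3×3 by 3×14 → 3×14, cost 3·3·14 = 126; cumulative 336. Total 336.
Order ((M1M2)M3): (M1M2): 3×3 by 3×5 → 3×5, cost 3·3·5 = 45; ((M1M2)M3): 3×5 by 5×14 → 3×14, cost 3·5·14 = 210; cumulative 255. Total 255.
Minimum: 255.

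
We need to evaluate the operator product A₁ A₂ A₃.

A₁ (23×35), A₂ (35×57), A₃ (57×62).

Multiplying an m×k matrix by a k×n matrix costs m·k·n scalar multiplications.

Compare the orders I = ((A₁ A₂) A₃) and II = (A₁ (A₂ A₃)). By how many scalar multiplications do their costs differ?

Order I = ((A₁ A₂) A₃): (A₁ A₂): 23×35 by 35×57 → 23×57, cost 23·35·57 = 45885; ((A₁ A₂) A₃): 23×57 by 57×62 → 23×62, cost 23·57·62 = 81282; cumulative 127167. Total 127167.
Order II = (A₁ (A₂ A₃)): (A₂ A₃): 35×57 by 57×62 → 35×62, cost 35·57·62 = 123690; (A₁ (A₂ A₃)): 23×35 by 35×62 → 23×62, cost 23·35·62 = 49910; cumulative 173600. Total 173600.
Difference: |127167 − 173600| = 46433.

46433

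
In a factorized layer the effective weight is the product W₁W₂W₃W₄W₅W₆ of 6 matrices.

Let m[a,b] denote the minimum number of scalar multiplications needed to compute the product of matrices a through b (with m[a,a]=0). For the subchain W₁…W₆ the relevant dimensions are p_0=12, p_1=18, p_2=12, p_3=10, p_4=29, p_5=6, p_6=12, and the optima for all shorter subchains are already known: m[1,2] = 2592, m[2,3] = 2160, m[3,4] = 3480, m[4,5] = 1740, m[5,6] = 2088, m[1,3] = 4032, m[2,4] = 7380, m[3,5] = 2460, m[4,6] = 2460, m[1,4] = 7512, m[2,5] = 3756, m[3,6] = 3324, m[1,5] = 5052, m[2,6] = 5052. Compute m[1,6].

5916

m[1,6] = min over k∈[1,5] of m[1,k]+m[k+1,6]+p_{0}·p_k·p_{6}.
k=1: 0 + 5052 + 12·18·12 = 7644; k=2: 2592 + 3324 + 12·12·12 = 7644; k=3: 4032 + 2460 + 12·10·12 = 7932; k=4: 7512 + 2088 + 12·29·12 = 13776; k=5: 5052 + 0 + 12·6·12 = 5916.
Minimum: 5916 at k=5.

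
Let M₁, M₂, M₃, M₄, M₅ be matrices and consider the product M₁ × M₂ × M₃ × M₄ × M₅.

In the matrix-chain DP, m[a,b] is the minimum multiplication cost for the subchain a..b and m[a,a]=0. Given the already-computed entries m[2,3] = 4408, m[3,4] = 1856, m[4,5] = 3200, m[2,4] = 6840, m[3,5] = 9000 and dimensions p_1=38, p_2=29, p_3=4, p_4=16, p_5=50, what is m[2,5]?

15208

m[2,5] = min over k∈[2,4] of m[2,k]+m[k+1,5]+p_{1}·p_k·p_{5}.
k=2: 0 + 9000 + 38·29·50 = 64100; k=3: 4408 + 3200 + 38·4·50 = 15208; k=4: 6840 + 0 + 38·16·50 = 37240.
Minimum: 15208 at k=3.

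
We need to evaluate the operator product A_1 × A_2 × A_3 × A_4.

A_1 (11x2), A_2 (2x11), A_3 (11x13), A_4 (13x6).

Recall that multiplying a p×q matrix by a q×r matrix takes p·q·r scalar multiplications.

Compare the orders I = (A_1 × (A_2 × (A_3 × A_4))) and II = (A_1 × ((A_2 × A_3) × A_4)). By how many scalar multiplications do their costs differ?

548

Order I = (A_1 × (A_2 × (A_3 × A_4))): (A_3 × A_4): 11×13 by 13×6 → 11×6, cost 11·13·6 = 858; (A_2 × (A_3 × A_4)): 2×11 by 11×6 → 2×6, cost 2·11·6 = 132; cumulative 990; (A_1 × (A_2 × (A_3 × A_4))): 11×2 by 2×6 → 11×6, cost 11·2·6 = 132; cumulative 1122. Total 1122.
Order II = (A_1 × ((A_2 × A_3) × A_4)): (A_2 × A_3): 2×11 by 11×13 → 2×13, cost 2·11·13 = 286; ((A_2 × A_3) × A_4): 2×13 by 13×6 → 2×6, cost 2·13·6 = 156; cumulative 442; (A_1 × ((A_2 × A_3) × A_4)): 11×2 by 2×6 → 11×6, cost 11·2·6 = 132; cumulative 574. Total 574.
Difference: |1122 − 574| = 548.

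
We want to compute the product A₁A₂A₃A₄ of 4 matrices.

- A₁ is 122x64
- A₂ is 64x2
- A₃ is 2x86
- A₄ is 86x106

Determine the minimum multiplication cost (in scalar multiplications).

Adjacent pairs: A₁A₂ = 122·64·2 = 15616; A₂A₃ = 64·2·86 = 11008; A₃A₄ = 2·86·106 = 18232.
Length 3: A₁..A₃: k=1: 0+11008+122·64·86=682496; k=2: 15616+0+122·2·86=36600 → min 36600 | A₂..A₄: k=2: 0+18232+64·2·106=31800; k=3: 11008+0+64·86·106=594432 → min 31800.
Length 4: A₁..A₄: k=1: 0+31800+122·64·106=859448; k=2: 15616+18232+122·2·106=59712; k=3: 36600+0+122·86·106=1148752 → min 59712.
Optimal order: ((A₁A₂)(A₃A₄)) with cost 59712.

59712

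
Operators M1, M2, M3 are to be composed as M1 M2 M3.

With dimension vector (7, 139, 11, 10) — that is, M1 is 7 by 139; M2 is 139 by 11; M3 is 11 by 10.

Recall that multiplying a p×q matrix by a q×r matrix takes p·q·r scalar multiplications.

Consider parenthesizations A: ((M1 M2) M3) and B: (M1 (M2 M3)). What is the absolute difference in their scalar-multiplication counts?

Order A = ((M1 M2) M3): (M1 M2): 7×139 by 139×11 → 7×11, cost 7·139·11 = 10703; ((M1 M2) M3): 7×11 by 11×10 → 7×10, cost 7·11·10 = 770; cumulative 11473. Total 11473.
Order B = (M1 (M2 M3)): (M2 M3): 139×11 by 11×10 → 139×10, cost 139·11·10 = 15290; (M1 (M2 M3)): 7×139 by 139×10 → 7×10, cost 7·139·10 = 9730; cumulative 25020. Total 25020.
Difference: |11473 − 25020| = 13547.

13547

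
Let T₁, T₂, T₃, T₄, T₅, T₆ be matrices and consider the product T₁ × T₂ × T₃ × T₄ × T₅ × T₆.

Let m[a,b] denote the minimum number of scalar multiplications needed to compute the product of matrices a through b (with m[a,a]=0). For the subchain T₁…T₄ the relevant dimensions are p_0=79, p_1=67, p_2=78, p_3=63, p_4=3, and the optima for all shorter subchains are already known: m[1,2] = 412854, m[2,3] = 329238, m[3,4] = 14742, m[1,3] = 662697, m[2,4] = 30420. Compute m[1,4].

46299

m[1,4] = min over k∈[1,3] of m[1,k]+m[k+1,4]+p_{0}·p_k·p_{4}.
k=1: 0 + 30420 + 79·67·3 = 46299; k=2: 412854 + 14742 + 79·78·3 = 446082; k=3: 662697 + 0 + 79·63·3 = 677628.
Minimum: 46299 at k=1.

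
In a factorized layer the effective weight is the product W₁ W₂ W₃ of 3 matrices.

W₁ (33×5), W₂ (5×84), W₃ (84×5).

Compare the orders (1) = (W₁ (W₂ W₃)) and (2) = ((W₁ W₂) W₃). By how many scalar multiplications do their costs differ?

Order (1) = (W₁ (W₂ W₃)): (W₂ W₃): 5×84 by 84×5 → 5×5, cost 5·84·5 = 2100; (W₁ (W₂ W₃)): 33×5 by 5×5 → 33×5, cost 33·5·5 = 825; cumulative 2925. Total 2925.
Order (2) = ((W₁ W₂) W₃): (W₁ W₂): 33×5 by 5×84 → 33×84, cost 33·5·84 = 13860; ((W₁ W₂) W₃): 33×84 by 84×5 → 33×5, cost 33·84·5 = 13860; cumulative 27720. Total 27720.
Difference: |2925 − 27720| = 24795.

24795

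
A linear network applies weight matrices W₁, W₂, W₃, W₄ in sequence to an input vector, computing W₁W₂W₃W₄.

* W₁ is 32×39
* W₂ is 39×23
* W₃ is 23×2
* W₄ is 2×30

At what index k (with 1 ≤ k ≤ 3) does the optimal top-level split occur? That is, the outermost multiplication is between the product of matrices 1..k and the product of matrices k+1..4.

3

Adjacent pairs: W₁W₂ = 32·39·23 = 28704; W₂W₃ = 39·23·2 = 1794; W₃W₄ = 23·2·30 = 1380.
Length 3: W₁..W₃: k=1: 0+1794+32·39·2=4290; k=2: 28704+0+32·23·2=30176 → min 4290 | W₂..W₄: k=2: 0+1380+39·23·30=28290; k=3: 1794+0+39·2·30=4134 → min 4134.
Top-level splits: k=1: (W₁..W₁)·(W₂..W₄) → 0+4134+32·39·30 = 41574; k=2: (W₁..W₂)·(W₃..W₄) → 28704+1380+32·23·30 = 52164; k=3: (W₁..W₃)·(W₄..W₄) → 4290+0+32·2·30 = 6210.
Best split is after W₃, i.e. k = 3.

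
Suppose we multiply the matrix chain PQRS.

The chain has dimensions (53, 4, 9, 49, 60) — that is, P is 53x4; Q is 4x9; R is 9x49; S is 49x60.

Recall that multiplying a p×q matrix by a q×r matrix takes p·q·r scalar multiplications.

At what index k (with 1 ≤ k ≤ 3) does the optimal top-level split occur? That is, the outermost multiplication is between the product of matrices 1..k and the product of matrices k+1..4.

1

Adjacent pairs: PQ = 53·4·9 = 1908; QR = 4·9·49 = 1764; RS = 9·49·60 = 26460.
Length 3: P..R: k=1: 0+1764+53·4·49=12152; k=2: 1908+0+53·9·49=25281 → min 12152 | Q..S: k=2: 0+26460+4·9·60=28620; k=3: 1764+0+4·49·60=13524 → min 13524.
Top-level splits: k=1: (P..P)·(Q..S) → 0+13524+53·4·60 = 26244; k=2: (P..Q)·(R..S) → 1908+26460+53·9·60 = 56988; k=3: (P..R)·(S..S) → 12152+0+53·49·60 = 167972.
Best split is after P, i.e. k = 1.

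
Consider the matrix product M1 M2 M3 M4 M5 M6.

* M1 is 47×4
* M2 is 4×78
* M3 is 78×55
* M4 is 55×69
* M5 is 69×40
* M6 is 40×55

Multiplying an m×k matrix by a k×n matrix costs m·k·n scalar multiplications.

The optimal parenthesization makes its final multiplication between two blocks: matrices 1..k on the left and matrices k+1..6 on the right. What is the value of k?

Adjacent pairs: M1M2 = 47·4·78 = 14664; M2M3 = 4·78·55 = 17160; M3M4 = 78·55·69 = 296010; M4M5 = 55·69·40 = 151800; M5M6 = 69·40·55 = 151800.
Length 3: M1..M3: k=1: 0+17160+47·4·55=27500; k=2: 14664+0+47·78·55=216294 → min 27500 | M2..M4: k=2: 0+296010+4·78·69=317538; k=3: 17160+0+4·55·69=32340 → min 32340 | M3..M5: k=3: 0+151800+78·55·40=323400; k=4: 296010+0+78·69·40=511290 → min 323400 | M4..M6: k=4: 0+151800+55·69·55=360525; k=5: 151800+0+55·40·55=272800 → min 272800.
Length 4: M1..M4: k=1: 0+32340+47·4·69=45312; k=2: 14664+296010+47·78·69=563628; k=3: 27500+0+47·55·69=205865 → min 45312 | M2..M5: k=2: 0+323400+4·78·40=335880; k=3: 17160+151800+4·55·40=177760; k=4: 32340+0+4·69·40=43380 → min 43380 | M3..M6: k=3: 0+272800+78·55·55=508750; k=4: 296010+151800+78·69·55=743820; k=5: 323400+0+78·40·55=495000 → min 495000.
Length 5: M1..M5: k=1: 0+43380+47·4·40=50900; k=2: 14664+323400+47·78·40=484704; k=3: 27500+151800+47·55·40=282700; k=4: 45312+0+47·69·40=175032 → min 50900 | M2..M6: k=2: 0+495000+4·78·55=512160; k=3: 17160+272800+4·55·55=302060; k=4: 32340+151800+4·69·55=199320; k=5: 43380+0+4·40·55=52180 → min 52180.
Top-level splits: k=1: (M1..M1)·(M2..M6) → 0+52180+47·4·55 = 62520; k=2: (M1..M2)·(M3..M6) → 14664+495000+47·78·55 = 711294; k=3: (M1..M3)·(M4..M6) → 27500+272800+47·55·55 = 442475; k=4: (M1..M4)·(M5..M6) → 45312+151800+47·69·55 = 375477; k=5: (M1..M5)·(M6..M6) → 50900+0+47·40·55 = 154300.
Best split is after M1, i.e. k = 1.

1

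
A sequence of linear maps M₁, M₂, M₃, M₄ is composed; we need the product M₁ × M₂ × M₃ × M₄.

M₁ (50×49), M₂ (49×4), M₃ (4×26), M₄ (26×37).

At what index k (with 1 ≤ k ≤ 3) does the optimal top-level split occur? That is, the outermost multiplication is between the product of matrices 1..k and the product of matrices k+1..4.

Adjacent pairs: M₁M₂ = 50·49·4 = 9800; M₂M₃ = 49·4·26 = 5096; M₃M₄ = 4·26·37 = 3848.
Length 3: M₁..M₃: k=1: 0+5096+50·49·26=68796; k=2: 9800+0+50·4·26=15000 → min 15000 | M₂..M₄: k=2: 0+3848+49·4·37=11100; k=3: 5096+0+49·26·37=52234 → min 11100.
Top-level splits: k=1: (M₁..M₁)·(M₂..M₄) → 0+11100+50·49·37 = 101750; k=2: (M₁..M₂)·(M₃..M₄) → 9800+3848+50·4·37 = 21048; k=3: (M₁..M₃)·(M₄..M₄) → 15000+0+50·26·37 = 63100.
Best split is after M₂, i.e. k = 2.

2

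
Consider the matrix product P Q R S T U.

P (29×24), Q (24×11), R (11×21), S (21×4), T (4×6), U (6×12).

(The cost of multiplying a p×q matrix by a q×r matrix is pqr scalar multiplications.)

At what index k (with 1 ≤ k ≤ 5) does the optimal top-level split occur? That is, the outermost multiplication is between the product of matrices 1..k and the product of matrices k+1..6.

Adjacent pairs: PQ = 29·24·11 = 7656; QR = 24·11·21 = 5544; RS = 11·21·4 = 924; ST = 21·4·6 = 504; TU = 4·6·12 = 288.
Length 3: P..R: k=1: 0+5544+29·24·21=20160; k=2: 7656+0+29·11·21=14355 → min 14355 | Q..S: k=2: 0+924+24·11·4=1980; k=3: 5544+0+24·21·4=7560 → min 1980 | R..T: k=3: 0+504+11·21·6=1890; k=4: 924+0+11·4·6=1188 → min 1188 | S..U: k=4: 0+288+21·4·12=1296; k=5: 504+0+21·6·12=2016 → min 1296.
Length 4: P..S: k=1: 0+1980+29·24·4=4764; k=2: 7656+924+29·11·4=9856; k=3: 14355+0+29·21·4=16791 → min 4764 | Q..T: k=2: 0+1188+24·11·6=2772; k=3: 5544+504+24·21·6=9072; k=4: 1980+0+24·4·6=2556 → min 2556 | R..U: k=3: 0+1296+11·21·12=4068; k=4: 924+288+11·4·12=1740; k=5: 1188+0+11·6·12=1980 → min 1740.
Length 5: P..T: k=1: 0+2556+29·24·6=6732; k=2: 7656+1188+29·11·6=10758; k=3: 14355+504+29·21·6=18513; k=4: 4764+0+29·4·6=5460 → min 5460 | Q..U: k=2: 0+1740+24·11·12=4908; k=3: 5544+1296+24·21·12=12888; k=4: 1980+288+24·4·12=3420; k=5: 2556+0+24·6·12=4284 → min 3420.
Top-level splits: k=1: (P..P)·(Q..U) → 0+3420+29·24·12 = 11772; k=2: (P..Q)·(R..U) → 7656+1740+29·11·12 = 13224; k=3: (P..R)·(S..U) → 14355+1296+29·21·12 = 22959; k=4: (P..S)·(T..U) → 4764+288+29·4·12 = 6444; k=5: (P..T)·(U..U) → 5460+0+29·6·12 = 7548.
Best split is after S, i.e. k = 4.

4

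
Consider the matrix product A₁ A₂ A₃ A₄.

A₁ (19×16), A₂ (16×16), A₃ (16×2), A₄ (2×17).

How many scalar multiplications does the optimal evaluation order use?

Adjacent pairs: A₁A₂ = 19·16·16 = 4864; A₂A₃ = 16·16·2 = 512; A₃A₄ = 16·2·17 = 544.
Length 3: A₁..A₃: k=1: 0+512+19·16·2=1120; k=2: 4864+0+19·16·2=5472 → min 1120 | A₂..A₄: k=2: 0+544+16·16·17=4896; k=3: 512+0+16·2·17=1056 → min 1056.
Length 4: A₁..A₄: k=1: 0+1056+19·16·17=6224; k=2: 4864+544+19·16·17=10576; k=3: 1120+0+19·2·17=1766 → min 1766.
Optimal order: ((A₁ (A₂ A₃)) A₄) with cost 1766.

1766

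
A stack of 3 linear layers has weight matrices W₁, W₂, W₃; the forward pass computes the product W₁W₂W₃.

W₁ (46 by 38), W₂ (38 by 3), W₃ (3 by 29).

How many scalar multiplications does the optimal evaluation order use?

Order (W₁(W₂W₃)): (W₂W₃): 38×3 by 3×29 → 38×29, cost 38·3·29 = 3306; (W₁(W₂W₃)): 46×38 by 38×29 → 46×29, cost 46·38·29 = 50692; cumulative 53998. Total 53998.
Order ((W₁W₂)W₃): (W₁W₂): 46×38 by 38×3 → 46×3, cost 46·38·3 = 5244; ((W₁W₂)W₃): 46×3 by 3×29 → 46×29, cost 46·3·29 = 4002; cumulative 9246. Total 9246.
Minimum: 9246.

9246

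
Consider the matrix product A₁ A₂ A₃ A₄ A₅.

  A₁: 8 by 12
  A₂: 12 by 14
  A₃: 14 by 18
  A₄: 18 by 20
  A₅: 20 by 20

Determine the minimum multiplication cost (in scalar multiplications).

9440

Adjacent pairs: A₁A₂ = 8·12·14 = 1344; A₂A₃ = 12·14·18 = 3024; A₃A₄ = 14·18·20 = 5040; A₄A₅ = 18·20·20 = 7200.
Length 3: A₁..A₃: k=1: 0+3024+8·12·18=4752; k=2: 1344+0+8·14·18=3360 → min 3360 | A₂..A₄: k=2: 0+5040+12·14·20=8400; k=3: 3024+0+12·18·20=7344 → min 7344 | A₃..A₅: k=3: 0+7200+14·18·20=12240; k=4: 5040+0+14·20·20=10640 → min 10640.
Length 4: A₁..A₄: k=1: 0+7344+8·12·20=9264; k=2: 1344+5040+8·14·20=8624; k=3: 3360+0+8·18·20=6240 → min 6240 | A₂..A₅: k=2: 0+10640+12·14·20=14000; k=3: 3024+7200+12·18·20=14544; k=4: 7344+0+12·20·20=12144 → min 12144.
Length 5: A₁..A₅: k=1: 0+12144+8·12·20=14064; k=2: 1344+10640+8·14·20=14224; k=3: 3360+7200+8·18·20=13440; k=4: 6240+0+8·20·20=9440 → min 9440.
Optimal order: ((((A₁ A₂) A₃) A₄) A₅) with cost 9440.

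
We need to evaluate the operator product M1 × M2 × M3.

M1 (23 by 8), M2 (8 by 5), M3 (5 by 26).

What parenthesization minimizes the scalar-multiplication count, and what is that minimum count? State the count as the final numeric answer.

3910

(M1 × (M2 × M3)): cost 5824.
((M1 × M2) × M3): cost 3910.
Optimal: ((M1 × M2) × M3) with cost 3910.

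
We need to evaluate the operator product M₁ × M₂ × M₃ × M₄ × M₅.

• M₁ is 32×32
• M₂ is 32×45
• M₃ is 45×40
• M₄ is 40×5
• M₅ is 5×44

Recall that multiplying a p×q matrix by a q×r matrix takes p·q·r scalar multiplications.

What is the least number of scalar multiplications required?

28360

Adjacent pairs: M₁M₂ = 32·32·45 = 46080; M₂M₃ = 32·45·40 = 57600; M₃M₄ = 45·40·5 = 9000; M₄M₅ = 40·5·44 = 8800.
Length 3: M₁..M₃: k=1: 0+57600+32·32·40=98560; k=2: 46080+0+32·45·40=103680 → min 98560 | M₂..M₄: k=2: 0+9000+32·45·5=16200; k=3: 57600+0+32·40·5=64000 → min 16200 | M₃..M₅: k=3: 0+8800+45·40·44=88000; k=4: 9000+0+45·5·44=18900 → min 18900.
Length 4: M₁..M₄: k=1: 0+16200+32·32·5=21320; k=2: 46080+9000+32·45·5=62280; k=3: 98560+0+32·40·5=104960 → min 21320 | M₂..M₅: k=2: 0+18900+32·45·44=82260; k=3: 57600+8800+32·40·44=122720; k=4: 16200+0+32·5·44=23240 → min 23240.
Length 5: M₁..M₅: k=1: 0+23240+32·32·44=68296; k=2: 46080+18900+32·45·44=128340; k=3: 98560+8800+32·40·44=163680; k=4: 21320+0+32·5·44=28360 → min 28360.
Optimal order: ((M₁ × (M₂ × (M₃ × M₄))) × M₅) with cost 28360.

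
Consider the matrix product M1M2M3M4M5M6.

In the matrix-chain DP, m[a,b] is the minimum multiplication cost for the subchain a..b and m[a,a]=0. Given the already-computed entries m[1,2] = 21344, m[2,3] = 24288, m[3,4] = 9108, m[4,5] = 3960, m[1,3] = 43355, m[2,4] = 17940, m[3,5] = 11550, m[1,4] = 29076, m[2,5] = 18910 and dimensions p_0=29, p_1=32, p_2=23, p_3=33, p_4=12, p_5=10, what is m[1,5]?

28190

m[1,5] = min over k∈[1,4] of m[1,k]+m[k+1,5]+p_{0}·p_k·p_{5}.
k=1: 0 + 18910 + 29·32·10 = 28190; k=2: 21344 + 11550 + 29·23·10 = 39564; k=3: 43355 + 3960 + 29·33·10 = 56885; k=4: 29076 + 0 + 29·12·10 = 32556.
Minimum: 28190 at k=1.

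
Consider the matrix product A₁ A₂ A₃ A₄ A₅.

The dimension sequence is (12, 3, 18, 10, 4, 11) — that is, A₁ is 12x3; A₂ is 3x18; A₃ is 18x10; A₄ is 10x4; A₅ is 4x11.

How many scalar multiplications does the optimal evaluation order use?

1188

Adjacent pairs: A₁A₂ = 12·3·18 = 648; A₂A₃ = 3·18·10 = 540; A₃A₄ = 18·10·4 = 720; A₄A₅ = 10·4·11 = 440.
Length 3: A₁..A₃: k=1: 0+540+12·3·10=900; k=2: 648+0+12·18·10=2808 → min 900 | A₂..A₄: k=2: 0+720+3·18·4=936; k=3: 540+0+3·10·4=660 → min 660 | A₃..A₅: k=3: 0+440+18·10·11=2420; k=4: 720+0+18·4·11=1512 → min 1512.
Length 4: A₁..A₄: k=1: 0+660+12·3·4=804; k=2: 648+720+12·18·4=2232; k=3: 900+0+12·10·4=1380 → min 804 | A₂..A₅: k=2: 0+1512+3·18·11=2106; k=3: 540+440+3·10·11=1310; k=4: 660+0+3·4·11=792 → min 792.
Length 5: A₁..A₅: k=1: 0+792+12·3·11=1188; k=2: 648+1512+12·18·11=4536; k=3: 900+440+12·10·11=2660; k=4: 804+0+12·4·11=1332 → min 1188.
Optimal order: (A₁ (((A₂ A₃) A₄) A₅)) with cost 1188.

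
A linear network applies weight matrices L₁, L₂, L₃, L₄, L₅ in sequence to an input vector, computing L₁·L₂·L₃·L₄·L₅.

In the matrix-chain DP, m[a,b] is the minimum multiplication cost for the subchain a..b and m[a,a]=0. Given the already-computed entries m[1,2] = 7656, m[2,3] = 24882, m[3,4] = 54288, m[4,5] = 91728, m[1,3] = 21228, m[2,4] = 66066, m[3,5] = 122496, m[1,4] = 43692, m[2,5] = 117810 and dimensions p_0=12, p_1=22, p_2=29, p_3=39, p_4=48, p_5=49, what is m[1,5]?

m[1,5] = min over k∈[1,4] of m[1,k]+m[k+1,5]+p_{0}·p_k·p_{5}.
k=1: 0 + 117810 + 12·22·49 = 130746; k=2: 7656 + 122496 + 12·29·49 = 147204; k=3: 21228 + 91728 + 12·39·49 = 135888; k=4: 43692 + 0 + 12·48·49 = 71916.
Minimum: 71916 at k=4.

71916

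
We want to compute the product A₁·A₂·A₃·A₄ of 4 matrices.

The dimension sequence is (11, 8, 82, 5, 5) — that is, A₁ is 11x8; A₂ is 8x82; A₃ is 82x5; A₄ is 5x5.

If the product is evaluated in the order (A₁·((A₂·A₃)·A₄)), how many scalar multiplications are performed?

(A₂·A₃): 8×82 by 82×5 → 8×5, cost 8·82·5 = 3280
((A₂·A₃)·A₄): 8×5 by 5×5 → 8×5, cost 8·5·5 = 200; cumulative 3480
(A₁·((A₂·A₃)·A₄)): 11×8 by 8×5 → 11×5, cost 11·8·5 = 440; cumulative 3920
Total: 3920 scalar multiplications.

3920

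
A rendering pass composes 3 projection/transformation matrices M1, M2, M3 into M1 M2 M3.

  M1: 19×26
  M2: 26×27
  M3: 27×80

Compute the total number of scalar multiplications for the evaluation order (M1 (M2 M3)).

(M2 M3): 26×27 by 27×80 → 26×80, cost 26·27·80 = 56160
(M1 (M2 M3)): 19×26 by 26×80 → 19×80, cost 19·26·80 = 39520; cumulative 95680
Total: 95680 scalar multiplications.

95680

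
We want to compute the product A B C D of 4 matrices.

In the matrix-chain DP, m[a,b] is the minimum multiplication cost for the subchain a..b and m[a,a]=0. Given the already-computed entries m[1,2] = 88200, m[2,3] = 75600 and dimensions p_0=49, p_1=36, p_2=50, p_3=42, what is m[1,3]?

149688

m[1,3] = min over k∈[1,2] of m[1,k]+m[k+1,3]+p_{0}·p_k·p_{3}.
k=1: 0 + 75600 + 49·36·42 = 149688; k=2: 88200 + 0 + 49·50·42 = 191100.
Minimum: 149688 at k=1.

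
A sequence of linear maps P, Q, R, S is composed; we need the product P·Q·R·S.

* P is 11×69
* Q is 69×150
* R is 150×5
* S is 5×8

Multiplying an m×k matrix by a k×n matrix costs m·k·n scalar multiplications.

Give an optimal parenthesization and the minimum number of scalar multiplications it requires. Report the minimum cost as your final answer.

55985

Adjacent pairs: PQ = 11·69·150 = 113850; QR = 69·150·5 = 51750; RS = 150·5·8 = 6000.
Length 3: P..R: k=1: 0+51750+11·69·5=55545; k=2: 113850+0+11·150·5=122100 → min 55545 | Q..S: k=2: 0+6000+69·150·8=88800; k=3: 51750+0+69·5·8=54510 → min 54510.
Length 4: P..S: k=1: 0+54510+11·69·8=60582; k=2: 113850+6000+11·150·8=133050; k=3: 55545+0+11·5·8=55985 → min 55985.
Optimal parenthesization: ((P·(Q·R))·S) with cost 55985.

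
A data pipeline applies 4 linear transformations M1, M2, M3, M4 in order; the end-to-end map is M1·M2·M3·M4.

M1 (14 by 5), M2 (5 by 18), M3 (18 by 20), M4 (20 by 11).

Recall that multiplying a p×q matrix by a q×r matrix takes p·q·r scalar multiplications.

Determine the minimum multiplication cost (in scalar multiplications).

3670

Adjacent pairs: M1M2 = 14·5·18 = 1260; M2M3 = 5·18·20 = 1800; M3M4 = 18·20·11 = 3960.
Length 3: M1..M3: k=1: 0+1800+14·5·20=3200; k=2: 1260+0+14·18·20=6300 → min 3200 | M2..M4: k=2: 0+3960+5·18·11=4950; k=3: 1800+0+5·20·11=2900 → min 2900.
Length 4: M1..M4: k=1: 0+2900+14·5·11=3670; k=2: 1260+3960+14·18·11=7992; k=3: 3200+0+14·20·11=6280 → min 3670.
Optimal order: (M1·((M2·M3)·M4)) with cost 3670.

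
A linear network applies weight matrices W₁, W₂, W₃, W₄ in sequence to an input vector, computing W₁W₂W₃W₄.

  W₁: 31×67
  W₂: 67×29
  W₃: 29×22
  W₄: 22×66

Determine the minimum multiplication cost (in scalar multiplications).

125023

Adjacent pairs: W₁W₂ = 31·67·29 = 60233; W₂W₃ = 67·29·22 = 42746; W₃W₄ = 29·22·66 = 42108.
Length 3: W₁..W₃: k=1: 0+42746+31·67·22=88440; k=2: 60233+0+31·29·22=80011 → min 80011 | W₂..W₄: k=2: 0+42108+67·29·66=170346; k=3: 42746+0+67·22·66=140030 → min 140030.
Length 4: W₁..W₄: k=1: 0+140030+31·67·66=277112; k=2: 60233+42108+31·29·66=161675; k=3: 80011+0+31·22·66=125023 → min 125023.
Optimal order: (((W₁W₂)W₃)W₄) with cost 125023.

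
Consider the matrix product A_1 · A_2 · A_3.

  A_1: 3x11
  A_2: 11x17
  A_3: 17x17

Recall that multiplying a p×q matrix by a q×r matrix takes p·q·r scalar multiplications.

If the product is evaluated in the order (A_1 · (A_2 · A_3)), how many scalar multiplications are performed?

3740

(A_2 · A_3): 11×17 by 17×17 → 11×17, cost 11·17·17 = 3179
(A_1 · (A_2 · A_3)): 3×11 by 11×17 → 3×17, cost 3·11·17 = 561; cumulative 3740
Total: 3740 scalar multiplications.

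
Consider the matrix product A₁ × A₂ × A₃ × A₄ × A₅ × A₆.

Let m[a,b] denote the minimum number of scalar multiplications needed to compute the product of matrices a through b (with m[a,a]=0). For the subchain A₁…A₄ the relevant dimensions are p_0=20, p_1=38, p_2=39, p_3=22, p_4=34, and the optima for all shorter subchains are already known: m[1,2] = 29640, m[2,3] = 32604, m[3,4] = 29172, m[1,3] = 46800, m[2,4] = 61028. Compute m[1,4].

m[1,4] = min over k∈[1,3] of m[1,k]+m[k+1,4]+p_{0}·p_k·p_{4}.
k=1: 0 + 61028 + 20·38·34 = 86868; k=2: 29640 + 29172 + 20·39·34 = 85332; k=3: 46800 + 0 + 20·22·34 = 61760.
Minimum: 61760 at k=3.

61760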